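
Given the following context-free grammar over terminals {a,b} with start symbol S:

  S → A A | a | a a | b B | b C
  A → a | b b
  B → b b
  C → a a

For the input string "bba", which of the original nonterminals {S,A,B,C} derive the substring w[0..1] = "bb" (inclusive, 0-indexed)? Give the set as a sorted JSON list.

CNF form of G:
  S -> A A | T0 B | T0 C | T1 T1 | a
  A -> T0 T0 | a
  B -> T0 T0
  C -> T1 T1
  T0 -> b
  T1 -> a

CYK table (by increasing span), restricted to cells inside w[0..1]:
  cell(0,0) b: {T0}  orig:{}
  cell(1,1) b: {T0}  orig:{}
  cell(0,1) bb: {A,B}

Original NTs in T[0,1] deriving "bb": ["A", "B"]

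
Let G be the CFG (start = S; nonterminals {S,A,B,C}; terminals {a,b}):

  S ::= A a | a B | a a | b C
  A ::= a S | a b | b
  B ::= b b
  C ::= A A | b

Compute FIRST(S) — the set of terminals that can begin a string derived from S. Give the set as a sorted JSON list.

Compute FIRST by fixpoint:
pass 1:
  A via A→a S: +{a}
  A via A→b: +{b}
  B via B→b b: +{b}
  C via C→A A: +{a,b}
  S via S→A a: +{a,b}
  FIRST[S]={a,b}  FIRST[A]={a,b}  FIRST[B]={b}  FIRST[C]={a,b}
pass 2: (no change)
  FIRST[S]={a,b}  FIRST[A]={a,b}  FIRST[B]={b}  FIRST[C]={a,b}

FIRST(S) = ["a", "b"]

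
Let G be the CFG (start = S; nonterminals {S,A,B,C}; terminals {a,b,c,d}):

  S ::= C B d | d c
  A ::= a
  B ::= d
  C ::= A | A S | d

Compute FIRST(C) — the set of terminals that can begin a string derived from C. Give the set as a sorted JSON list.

Compute FIRST by fixpoint:
round 1:
  A via A→a: +{a}
  B via B→d: +{d}
  C via C→A: +{a}
  C via C→d: +{d}
  S via S→C B d: +{a,d}
  FIRST[S]={a,d}  FIRST[A]={a}  FIRST[B]={d}  FIRST[C]={a,d}
round 2: (stable)
  FIRST[S]={a,d}  FIRST[A]={a}  FIRST[B]={d}  FIRST[C]={a,d}

FIRST(C) = ["a", "d"]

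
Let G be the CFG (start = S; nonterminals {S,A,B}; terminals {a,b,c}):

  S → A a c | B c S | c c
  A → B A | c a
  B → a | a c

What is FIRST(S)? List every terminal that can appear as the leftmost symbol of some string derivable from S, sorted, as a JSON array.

FIRST sets, iterate to fixpoint:
pass 1:
  A via A→c a: +{c}
  B via B→a: +{a}
  S via S→A a c: +{c}
  S via S→B c S: +{a}
  S: {a,c}  A: {c}  B: {a}
pass 2:
  A via A→B A: +{a}
  S: {a,c}  A: {a,c}  B: {a}
pass 3: (no change)
  S: {a,c}  A: {a,c}  B: {a}

FIRST(S) = ["a", "c"]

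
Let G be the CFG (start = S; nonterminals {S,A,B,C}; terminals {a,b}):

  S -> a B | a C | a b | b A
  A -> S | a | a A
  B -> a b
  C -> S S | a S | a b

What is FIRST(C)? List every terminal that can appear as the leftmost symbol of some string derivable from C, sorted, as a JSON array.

FIRST iteration:
pass 1:
  A via A→a: +{a}
  B via B→a b: +{a}
  C via C→a S: +{a}
  S via S→a B: +{a}
  S via S→b A: +{b}
  S: {a,b}  A: {a}  B: {a}  C: {a}
pass 2:
  A via A→S: +{b}
  C via C→S S: +{b}
  S: {a,b}  A: {a,b}  B: {a}  C: {a,b}
pass 3: done
  S: {a,b}  A: {a,b}  B: {a}  C: {a,b}

FIRST(C) = ["a", "b"]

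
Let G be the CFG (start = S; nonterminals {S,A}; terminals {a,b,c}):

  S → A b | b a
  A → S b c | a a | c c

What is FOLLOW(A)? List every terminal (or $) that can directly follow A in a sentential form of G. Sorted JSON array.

Compute FIRST by fixpoint:
iter 1:
  A via A→a a: +{a}
  A via A→c c: +{c}
  S via S→A b: +{a,c}
  S via S→b a: +{b}
  S: {a,b,c}  A: {a,c}
iter 2:
  A via A→S b c: +{b}
  S: {a,b,c}  A: {a,b,c}
iter 3: (stable)
  S: {a,b,c}  A: {a,b,c}

Compute FOLLOW by fixpoint:
initialize: $ ∈ FOLLOW(S)
[1]
  A→S b c: FOLLOW(S) ⊇ FIRST(b) = {b}; new: +{b}
  S→A b: FOLLOW(A) ⊇ FIRST(b) = {b}; new: +{b}
  FOLLOW(S)={$,b}  FOLLOW(A)={b}
[2] done
  FOLLOW(S)={$,b}  FOLLOW(A)={b}

FOLLOW(A) = ["b"]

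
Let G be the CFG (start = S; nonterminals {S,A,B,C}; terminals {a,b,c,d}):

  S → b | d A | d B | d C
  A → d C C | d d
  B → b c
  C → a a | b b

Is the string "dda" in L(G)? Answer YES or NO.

Convert to CNF:
  S -> T0 A | T0 B | T0 C | b
  A -> T0 T0 | T0 X4
  B -> T1 T2
  C -> T1 T1 | T3 T3
  T0 -> d
  T1 -> b
  T2 -> c
  T3 -> a
  X4 -> C C

Fill CYK table bottom-up:
  [0..0]={T0}  "d"  orig:{}
  [1..1]={T0}  "d"  orig:{}
  [2..2]={T3}  "a"  orig:{}
  [0..1]={A}  "dd"
  [1..2]=∅  "da"
  [0..2]=∅  "dda"

S ∉ T[0,2] ⇒ NO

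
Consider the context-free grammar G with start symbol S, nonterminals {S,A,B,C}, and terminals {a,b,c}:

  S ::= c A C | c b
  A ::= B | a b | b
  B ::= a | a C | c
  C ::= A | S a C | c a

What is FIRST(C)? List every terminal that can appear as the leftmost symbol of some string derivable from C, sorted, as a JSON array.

Compute FIRST by fixpoint:
round 1:
  A via A→a b: +{a}
  A via A→b: +{b}
  B via B→a: +{a}
  B via B→c: +{c}
  C via C→A: +{a,b}
  C via C→c a: +{c}
  S via S→c A C: +{c}
  FIRST(S)={c}  FIRST(A)={a,b}  FIRST(B)={a,c}  FIRST(C)={a,b,c}
round 2:
  A via A→B: +{c}
  FIRST(S)={c}  FIRST(A)={a,b,c}  FIRST(B)={a,c}  FIRST(C)={a,b,c}
round 3: (stable)
  FIRST(S)={c}  FIRST(A)={a,b,c}  FIRST(B)={a,c}  FIRST(C)={a,b,c}

FIRST(C) = ["a", "b", "c"]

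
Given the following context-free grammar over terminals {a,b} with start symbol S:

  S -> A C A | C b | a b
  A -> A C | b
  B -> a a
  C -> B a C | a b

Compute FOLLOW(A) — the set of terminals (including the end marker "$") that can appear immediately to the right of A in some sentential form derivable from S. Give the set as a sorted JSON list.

FIRST sets, iterate to fixpoint:
round 1:
  A via A→b: +{b}
  B via B→a a: +{a}
  C via C→B a C: +{a}
  S via S→A C A: +{b}
  S via S→C b: +{a}
  S: {a,b}  A: {b}  B: {a}  C: {a}
round 2: (no change)
  S: {a,b}  A: {b}  B: {a}  C: {a}

Compute FOLLOW by fixpoint:
initialize: $ ∈ FOLLOW(S)
pass 1:
  A→A C: FOLLOW(A) ⊇ FIRST(C) = {a}; new: +{a}
  A→A C: FOLLOW(C) ⊇ FOLLOW(A) ⊇ {a}; new: +{a}
  C→B a C: FOLLOW(B) ⊇ FIRST(a) = {a}; new: +{a}
  S→A C A: FOLLOW(C) ⊇ FIRST(A) = {b}; new: +{b}
  S→A C A: FOLLOW(A) ⊇ FOLLOW(S) ⊇ {$}; new: +{$}
  S: {$}  A: {$,a}  B: {a}  C: {a,b}
pass 2:
  A→A C: FOLLOW(C) ⊇ FOLLOW(A) ⊇ {$,a}; new: +{$}
  S: {$}  A: {$,a}  B: {a}  C: {$,a,b}
pass 3: — fixpoint
  S: {$}  A: {$,a}  B: {a}  C: {$,a,b}

FOLLOW(A) = ["$", "a"]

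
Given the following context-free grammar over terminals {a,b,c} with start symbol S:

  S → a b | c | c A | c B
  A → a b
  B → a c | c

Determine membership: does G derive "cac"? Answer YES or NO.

Convert to CNF:
  S -> T0 T1 | T2 A | T2 B | c
  A -> T0 T1
  B -> T0 T2 | c
  T0 -> a
  T1 -> b
  T2 -> c

CYK fill:
  [0..0]={B,S,T2}  "c"  orig:{B,S}
  [1..1]={T0}  "a"  orig:{}
  [2..2]={B,S,T2}  "c"  orig:{B,S}
  [0..1]=∅  "ca"
  [1..2]={B}  "ac"
  [0..2]={S}  "cac"

S ∈ T[0,2] ⇒ YES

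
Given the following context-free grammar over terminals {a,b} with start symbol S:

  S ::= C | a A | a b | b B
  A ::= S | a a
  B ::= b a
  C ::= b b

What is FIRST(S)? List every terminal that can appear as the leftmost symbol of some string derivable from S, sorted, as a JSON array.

FIRST sets, iterate to fixpoint:
pass 1:
  A via A→a a: +{a}
  B via B→b a: +{b}
  C via C→b b: +{b}
  S via S→C: +{b}
  S via S→a A: +{a}
  S: {a,b}  A: {a}  B: {b}  C: {b}
pass 2:
  A via A→S: +{b}
  S: {a,b}  A: {a,b}  B: {b}  C: {b}
pass 3: done
  S: {a,b}  A: {a,b}  B: {b}  C: {b}

FIRST(S) = ["a", "b"]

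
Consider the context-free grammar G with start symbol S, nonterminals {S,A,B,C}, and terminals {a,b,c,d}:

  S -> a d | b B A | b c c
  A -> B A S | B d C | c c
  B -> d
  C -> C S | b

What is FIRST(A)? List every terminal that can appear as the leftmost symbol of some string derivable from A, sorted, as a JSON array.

FIRST sets, iterate to fixpoint:
iter 1:
  A via A→c c: +{c}
  B via B→d: +{d}
  C via C→b: +{b}
  S via S→a d: +{a}
  S via S→b B A: +{b}
  FIRST(S)={a,b}  FIRST(A)={c}  FIRST(B)={d}  FIRST(C)={b}
iter 2:
  A via A→B A S: +{d}
  FIRST(S)={a,b}  FIRST(A)={c,d}  FIRST(B)={d}  FIRST(C)={b}
iter 3: (stable)
  FIRST(S)={a,b}  FIRST(A)={c,d}  FIRST(B)={d}  FIRST(C)={b}

FIRST(A) = ["c", "d"]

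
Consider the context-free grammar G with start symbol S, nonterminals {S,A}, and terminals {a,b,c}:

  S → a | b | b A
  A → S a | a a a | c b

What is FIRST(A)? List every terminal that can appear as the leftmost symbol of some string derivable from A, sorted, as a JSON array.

FIRST sets, iterate to fixpoint:
round 1:
  A via A→a a a: +{a}
  A via A→c b: +{c}
  S via S→a: +{a}
  S via S→b: +{b}
  FIRST[S]={a,b}  FIRST[A]={a,c}
round 2:
  A via A→S a: +{b}
  FIRST[S]={a,b}  FIRST[A]={a,b,c}
round 3: done
  FIRST[S]={a,b}  FIRST[A]={a,b,c}

FIRST(A) = ["a", "b", "c"]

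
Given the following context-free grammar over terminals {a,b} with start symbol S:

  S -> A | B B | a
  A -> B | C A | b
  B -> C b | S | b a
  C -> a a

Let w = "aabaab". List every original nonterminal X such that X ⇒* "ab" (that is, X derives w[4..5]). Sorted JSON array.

CNF form of G:
  S -> B B | C A | C T0 | T0 T1 | a | b
  A -> B B | C A | C T0 | T0 T1 | a | b
  B -> B B | C A | C T0 | T0 T1 | a | b
  C -> T1 T1
  T0 -> b
  T1 -> a

CYK table (by increasing span) — only the sub-triangle for w[4..5]:
  T[4,4] 'a' = {A,B,S,T1}  orig:{A,B,S}
  T[5,5] 'b' = {A,B,S,T0}  orig:{A,B,S}
  T[4,5] 'ab' = {A,B,S}

Original NTs in T[4,5] deriving "ab": ["A", "B", "S"]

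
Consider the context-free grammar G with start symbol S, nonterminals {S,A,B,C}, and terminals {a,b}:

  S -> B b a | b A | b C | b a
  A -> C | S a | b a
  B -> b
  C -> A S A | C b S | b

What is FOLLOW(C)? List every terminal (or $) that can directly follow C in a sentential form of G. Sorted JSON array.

FIRST iteration:
[1]
  A via A→b a: +{b}
  B via B→b: +{b}
  C via C→A S A: +{b}
  S via S→B b a: +{b}
  FIRST[S]={b}  FIRST[A]={b}  FIRST[B]={b}  FIRST[C]={b}
[2] (stable)
  FIRST[S]={b}  FIRST[A]={b}  FIRST[B]={b}  FIRST[C]={b}

FOLLOW sets:
FOLLOW(S) := {$}
[1]
  A→S a: FOLLOW(S) ⊇ FIRST(a) = {a}; new: +{a}
  C→A S A: FOLLOW(A) ⊇ FIRST(S) = {b}; new: +{b}
  C→A S A: FOLLOW(S) ⊇ FIRST(A) = {b}; new: +{b}
  C→C b S: FOLLOW(C) ⊇ FIRST(b) = {b}; new: +{b}
  S→B b a: FOLLOW(B) ⊇ FIRST(b) = {b}; new: +{b}
  S→b A: FOLLOW(A) ⊇ FOLLOW(S) ⊇ {$,a,b}; new: +{$,a}
  S→b C: FOLLOW(C) ⊇ FOLLOW(S) ⊇ {$,a,b}; new: +{$,a}
  S: {$,a,b}  A: {$,a,b}  B: {b}  C: {$,a,b}
[2] (no change)
  S: {$,a,b}  A: {$,a,b}  B: {b}  C: {$,a,b}

FOLLOW(C) = ["$", "a", "b"]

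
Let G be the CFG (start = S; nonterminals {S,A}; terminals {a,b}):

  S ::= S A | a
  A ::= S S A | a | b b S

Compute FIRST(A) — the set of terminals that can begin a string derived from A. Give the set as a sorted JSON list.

FIRST sets, iterate to fixpoint:
round 1:
  A via A→a: +{a}
  A via A→b b S: +{b}
  S via S→a: +{a}
  S: {a}  A: {a,b}
round 2: (stable)
  S: {a}  A: {a,b}

FIRST(A) = ["a", "b"]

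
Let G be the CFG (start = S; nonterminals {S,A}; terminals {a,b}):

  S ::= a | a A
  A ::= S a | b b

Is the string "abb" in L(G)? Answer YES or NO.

Convert to CNF:
  S -> T0 A | a
  A -> S T0 | T1 T1
  T0 -> a
  T1 -> b

Fill CYK table bottom-up:
  [0..0]={S,T0}  "a"  orig:{S}
  [1..1]={T1}  "b"  orig:{}
  [2..2]={T1}  "b"  orig:{}
  [0..1]=∅  "ab"
  [1..2]={A}  "bb"
  [0..2]={S}  "abb"

S ∈ T[0,2] ⇒ YES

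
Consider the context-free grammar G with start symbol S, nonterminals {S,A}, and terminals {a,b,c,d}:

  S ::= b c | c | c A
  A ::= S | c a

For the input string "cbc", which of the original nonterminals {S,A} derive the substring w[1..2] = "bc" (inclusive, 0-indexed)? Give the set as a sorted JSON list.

Convert to CNF:
  S -> T0 T1 | T1 A | c
  A -> T0 T1 | T1 A | T1 T2 | c
  T0 -> b
  T1 -> c
  T2 -> a

Fill CYK table bottom-up (cells [i..j] with 1 ≤ i ≤ j ≤ 2 only):
  T[1,1] 'b' = {T0}  orig:{}
  T[2,2] 'c' = {A,S,T1}  orig:{A,S}
  T[1,2] 'bc' = {A,S}

Original NTs in T[1,2] deriving "bc": ["A", "S"]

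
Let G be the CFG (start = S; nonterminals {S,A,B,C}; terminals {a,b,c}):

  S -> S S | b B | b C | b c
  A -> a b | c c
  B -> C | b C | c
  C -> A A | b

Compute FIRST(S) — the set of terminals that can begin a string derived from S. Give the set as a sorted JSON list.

FIRST sets, iterate to fixpoint:
[1]
  A via A→a b: +{a}
  A via A→c c: +{c}
  B via B→b C: +{b}
  B via B→c: +{c}
  C via C→A A: +{a,c}
  C via C→b: +{b}
  S via S→b B: +{b}
  FIRST(S)={b}  FIRST(A)={a,c}  FIRST(B)={b,c}  FIRST(C)={a,b,c}
[2]
  B via B→C: +{a}
  FIRST(S)={b}  FIRST(A)={a,c}  FIRST(B)={a,b,c}  FIRST(C)={a,b,c}
[3] — fixpoint
  FIRST(S)={b}  FIRST(A)={a,c}  FIRST(B)={a,b,c}  FIRST(C)={a,b,c}

FIRST(S) = ["b"]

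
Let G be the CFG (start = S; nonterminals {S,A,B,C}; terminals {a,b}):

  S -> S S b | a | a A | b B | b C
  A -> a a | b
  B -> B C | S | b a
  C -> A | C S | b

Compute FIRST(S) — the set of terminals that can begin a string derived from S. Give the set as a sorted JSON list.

FIRST sets, iterate to fixpoint:
round 1:
  A via A→a a: +{a}
  A via A→b: +{b}
  B via B→b a: +{b}
  C via C→A: +{a,b}
  S via S→a: +{a}
  S via S→b B: +{b}
  S: {a,b}  A: {a,b}  B: {b}  C: {a,b}
round 2:
  B via B→S: +{a}
  S: {a,b}  A: {a,b}  B: {a,b}  C: {a,b}
round 3: — fixpoint
  S: {a,b}  A: {a,b}  B: {a,b}  C: {a,b}

FIRST(S) = ["a", "b"]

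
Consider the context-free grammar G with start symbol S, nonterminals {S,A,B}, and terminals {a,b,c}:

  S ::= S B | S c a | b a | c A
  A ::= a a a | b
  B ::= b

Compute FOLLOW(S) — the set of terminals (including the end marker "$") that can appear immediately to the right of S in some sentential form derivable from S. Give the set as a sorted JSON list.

FIRST sets, iterate to fixpoint:
iter 1:
  A via A→a a a: +{a}
  A via A→b: +{b}
  B via B→b: +{b}
  S via S→b a: +{b}
  S via S→c A: +{c}
  FIRST[S]={b,c}  FIRST[A]={a,b}  FIRST[B]={b}
iter 2: (no change)
  FIRST[S]={b,c}  FIRST[A]={a,b}  FIRST[B]={b}

FOLLOW sets:
FOLLOW(S) := {$}
pass 1:
  S→S B: FOLLOW(S) ⊇ FIRST(B) = {b}; new: +{b}
  S→S B: FOLLOW(B) ⊇ FOLLOW(S) ⊇ {$,b}; new: +{$,b}
  S→S c a: FOLLOW(S) ⊇ FIRST(c) = {c}; new: +{c}
  S→c A: FOLLOW(A) ⊇ FOLLOW(S) ⊇ {$,b,c}; new: +{$,b,c}
  FOLLOW(S)={$,b,c}  FOLLOW(A)={$,b,c}  FOLLOW(B)={$,b}
pass 2:
  S→S B: FOLLOW(B) ⊇ FOLLOW(S) ⊇ {$,b,c}; new: +{c}
  FOLLOW(S)={$,b,c}  FOLLOW(A)={$,b,c}  FOLLOW(B)={$,b,c}
pass 3: done
  FOLLOW(S)={$,b,c}  FOLLOW(A)={$,b,c}  FOLLOW(B)={$,b,c}

FOLLOW(S) = ["$", "b", "c"]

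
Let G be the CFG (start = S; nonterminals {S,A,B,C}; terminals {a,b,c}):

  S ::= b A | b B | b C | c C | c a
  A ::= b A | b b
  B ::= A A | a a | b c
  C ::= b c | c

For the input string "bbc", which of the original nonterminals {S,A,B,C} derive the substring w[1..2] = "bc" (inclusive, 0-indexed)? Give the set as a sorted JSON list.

Convert to CNF:
  S -> T0 A | T0 B | T0 C | T2 C | T2 T1
  A -> T0 A | T0 T0
  B -> A A | T0 T2 | T1 T1
  C -> T0 T2 | c
  T0 -> b
  T1 -> a
  T2 -> c

Fill CYK table bottom-up (cells [i..j] with 1 ≤ i ≤ j ≤ 2 only):
  cell(1,1) b: {T0}  orig:{}
  cell(2,2) c: {C,T2}  orig:{C}
  cell(1,2) bc: {B,C,S}

Original NTs in T[1,2] deriving "bc": ["B", "C", "S"]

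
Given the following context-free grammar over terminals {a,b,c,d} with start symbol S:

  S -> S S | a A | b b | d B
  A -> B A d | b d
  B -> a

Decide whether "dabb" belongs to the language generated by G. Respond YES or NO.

CNF form of G:
  S -> S S | T0 B | T1 T1 | T2 A
  A -> B X3 | T1 T0
  B -> a
  T0 -> d
  T1 -> b
  T2 -> a
  X3 -> A T0

CYK fill:
  T[0,0] 'd' = {T0}  orig:{}
  T[1,1] 'a' = {B,T2}  orig:{B}
  T[2,2] 'b' = {T1}  orig:{}
  T[3,3] 'b' = {T1}  orig:{}
  T[0,1] 'da' = {S}
  T[1,2] 'ab' = ∅
  T[2,3] 'bb' = {S}
  T[0,2] 'dab' = ∅
  T[1,3] 'abb' = ∅
  T[0,3] 'dabb' = {S}

S ∈ T[0,3] ⇒ YES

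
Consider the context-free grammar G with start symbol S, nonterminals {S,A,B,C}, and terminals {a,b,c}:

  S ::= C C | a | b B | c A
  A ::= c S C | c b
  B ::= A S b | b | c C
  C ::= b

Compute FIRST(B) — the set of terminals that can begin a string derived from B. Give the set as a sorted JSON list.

FIRST iteration:
iter 1:
  A via A→c S C: +{c}
  B via B→A S b: +{c}
  B via B→b: +{b}
  C via C→b: +{b}
  S via S→C C: +{b}
  S via S→a: +{a}
  S via S→c A: +{c}
  FIRST(S)={a,b,c}  FIRST(A)={c}  FIRST(B)={b,c}  FIRST(C)={b}
iter 2: — fixpoint
  FIRST(S)={a,b,c}  FIRST(A)={c}  FIRST(B)={b,c}  FIRST(C)={b}

FIRST(B) = ["b", "c"]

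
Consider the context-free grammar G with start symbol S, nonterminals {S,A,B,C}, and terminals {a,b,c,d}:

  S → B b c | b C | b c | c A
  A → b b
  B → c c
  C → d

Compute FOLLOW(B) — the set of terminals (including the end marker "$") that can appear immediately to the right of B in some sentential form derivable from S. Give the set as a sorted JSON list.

FIRST sets, iterate to fixpoint:
iter 1:
  A via A→b b: +{b}
  B via B→c c: +{c}
  C via C→d: +{d}
  S via S→B b c: +{c}
  S via S→b C: +{b}
  FIRST(S)={b,c}  FIRST(A)={b}  FIRST(B)={c}  FIRST(C)={d}
iter 2: — fixpoint
  FIRST(S)={b,c}  FIRST(A)={b}  FIRST(B)={c}  FIRST(C)={d}

Compute FOLLOW by fixpoint:
initialize: $ ∈ FOLLOW(S)
pass 1:
  S→B b c: FOLLOW(B) ⊇ FIRST(b) = {b}; new: +{b}
  S→b C: FOLLOW(C) ⊇ FOLLOW(S) ⊇ {$}; new: +{$}
  S→c A: FOLLOW(A) ⊇ FOLLOW(S) ⊇ {$}; new: +{$}
  FOLLOW(S)={$}  FOLLOW(A)={$}  FOLLOW(B)={b}  FOLLOW(C)={$}
pass 2: done
  FOLLOW(S)={$}  FOLLOW(A)={$}  FOLLOW(B)={b}  FOLLOW(C)={$}

FOLLOW(B) = ["b"]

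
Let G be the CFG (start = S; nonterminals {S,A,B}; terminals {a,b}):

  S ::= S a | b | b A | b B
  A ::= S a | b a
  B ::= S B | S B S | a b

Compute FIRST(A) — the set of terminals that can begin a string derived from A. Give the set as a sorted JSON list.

FIRST sets, iterate to fixpoint:
pass 1:
  A via A→b a: +{b}
  B via B→a b: +{a}
  S via S→b: +{b}
  FIRST(S)={b}  FIRST(A)={b}  FIRST(B)={a}
pass 2:
  B via B→S B: +{b}
  FIRST(S)={b}  FIRST(A)={b}  FIRST(B)={a,b}
pass 3: (stable)
  FIRST(S)={b}  FIRST(A)={b}  FIRST(B)={a,b}

FIRST(A) = ["b"]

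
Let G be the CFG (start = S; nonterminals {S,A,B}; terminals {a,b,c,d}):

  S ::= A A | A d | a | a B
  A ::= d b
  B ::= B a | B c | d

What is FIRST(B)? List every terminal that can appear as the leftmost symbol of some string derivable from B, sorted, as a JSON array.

Compute FIRST by fixpoint:
iter 1:
  A via A→d b: +{d}
  B via B→d: +{d}
  S via S→A A: +{d}
  S via S→a: +{a}
  FIRST[S]={a,d}  FIRST[A]={d}  FIRST[B]={d}
iter 2: — fixpoint
  FIRST[S]={a,d}  FIRST[A]={d}  FIRST[B]={d}

FIRST(B) = ["d"]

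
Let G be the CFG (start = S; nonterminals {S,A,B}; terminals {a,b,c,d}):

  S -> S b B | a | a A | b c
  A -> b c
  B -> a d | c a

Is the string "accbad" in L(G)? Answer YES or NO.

CNF form of G:
  S -> S X4 | T0 T1 | T2 A | a
  A -> T0 T1
  B -> T1 T2 | T2 T3
  T0 -> b
  T1 -> c
  T2 -> a
  T3 -> d
  X4 -> T0 B

CYK fill:
  T[0,0] 'a' = {S,T2}  orig:{S}
  T[1,1] 'c' = {T1}  orig:{}
  T[2,2] 'c' = {T1}  orig:{}
  T[3,3] 'b' = {T0}  orig:{}
  T[4,4] 'a' = {S,T2}  orig:{S}
  T[5,5] 'd' = {T3}  orig:{}
  T[0,1] 'ac' = ∅
  T[1,2] 'cc' = ∅
  T[2,3] 'cb' = ∅
  T[3,4] 'ba' = ∅
  T[4,5] 'ad' = {B}
  T[0,2] 'acc' = ∅
  T[1,3] 'ccb' = ∅
  T[2,4] 'cba' = ∅
  T[3,5] 'bad' = {X4}  orig:{}
  T[0,3] 'accb' = ∅
  T[1,4] 'ccba' = ∅
  T[2,5] 'cbad' = ∅
  T[0,4] 'accba' = ∅
  T[1,5] 'ccbad' = ∅
  T[0,5] 'accbad' = ∅

S ∉ T[0,5] ⇒ NO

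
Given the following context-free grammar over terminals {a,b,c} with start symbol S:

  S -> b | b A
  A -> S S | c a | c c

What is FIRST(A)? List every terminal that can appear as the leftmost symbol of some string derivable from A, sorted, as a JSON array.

Compute FIRST by fixpoint:
round 1:
  A via A→c a: +{c}
  S via S→b: +{b}
  FIRST(S)={b}  FIRST(A)={c}
round 2:
  A via A→S S: +{b}
  FIRST(S)={b}  FIRST(A)={b,c}
round 3: — fixpoint
  FIRST(S)={b}  FIRST(A)={b,c}

FIRST(A) = ["b", "c"]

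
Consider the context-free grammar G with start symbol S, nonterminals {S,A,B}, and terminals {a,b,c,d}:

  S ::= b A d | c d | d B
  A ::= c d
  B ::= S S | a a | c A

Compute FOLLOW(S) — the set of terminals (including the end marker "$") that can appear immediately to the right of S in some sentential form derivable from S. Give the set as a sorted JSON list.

FIRST iteration:
pass 1:
  A via A→c d: +{c}
  B via B→a a: +{a}
  B via B→c A: +{c}
  S via S→b A d: +{b}
  S via S→c d: +{c}
  S via S→d B: +{d}
  FIRST[S]={b,c,d}  FIRST[A]={c}  FIRST[B]={a,c}
pass 2:
  B via B→S S: +{b,d}
  FIRST[S]={b,c,d}  FIRST[A]={c}  FIRST[B]={a,b,c,d}
pass 3: done
  FIRST[S]={b,c,d}  FIRST[A]={c}  FIRST[B]={a,b,c,d}

FOLLOW sets:
FOLLOW(S) := {$}
pass 1:
  B→S S: FOLLOW(S) ⊇ FIRST(S) = {b,c,d}; new: +{b,c,d}
  S→b A d: FOLLOW(A) ⊇ FIRST(d) = {d}; new: +{d}
  S→d B: FOLLOW(B) ⊇ FOLLOW(S) ⊇ {$,b,c,d}; new: +{$,b,c,d}
  FOLLOW(S)={$,b,c,d}  FOLLOW(A)={d}  FOLLOW(B)={$,b,c,d}
pass 2:
  B→c A: FOLLOW(A) ⊇ FOLLOW(B) ⊇ {$,b,c,d}; new: +{$,b,c}
  FOLLOW(S)={$,b,c,d}  FOLLOW(A)={$,b,c,d}  FOLLOW(B)={$,b,c,d}
pass 3: — fixpoint
  FOLLOW(S)={$,b,c,d}  FOLLOW(A)={$,b,c,d}  FOLLOW(B)={$,b,c,d}

FOLLOW(S) = ["$", "b", "c", "d"]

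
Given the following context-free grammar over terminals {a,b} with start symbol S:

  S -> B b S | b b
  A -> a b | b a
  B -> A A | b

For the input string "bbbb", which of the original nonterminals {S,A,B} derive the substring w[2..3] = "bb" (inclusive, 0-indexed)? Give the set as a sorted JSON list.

Convert to CNF:
  S -> B X2 | T1 T1
  A -> T0 T1 | T1 T0
  B -> A A | b
  T0 -> a
  T1 -> b
  X2 -> T1 S

CYK table (by increasing span) — only the sub-triangle for w[2..3]:
  [2..2]={B,T1}  "b"  orig:{B}
  [3..3]={B,T1}  "b"  orig:{B}
  [2..3]={S}  "bb"

Original NTs in T[2,3] deriving "bb": ["S"]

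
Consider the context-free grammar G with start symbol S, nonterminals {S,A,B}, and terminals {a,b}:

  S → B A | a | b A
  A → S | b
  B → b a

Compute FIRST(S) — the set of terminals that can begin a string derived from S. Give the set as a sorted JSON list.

Compute FIRST by fixpoint:
pass 1:
  A via A→b: +{b}
  B via B→b a: +{b}
  S via S→B A: +{b}
  S via S→a: +{a}
  FIRST(S)={a,b}  FIRST(A)={b}  FIRST(B)={b}
pass 2:
  A via A→S: +{a}
  FIRST(S)={a,b}  FIRST(A)={a,b}  FIRST(B)={b}
pass 3: — fixpoint
  FIRST(S)={a,b}  FIRST(A)={a,b}  FIRST(B)={b}

FIRST(S) = ["a", "b"]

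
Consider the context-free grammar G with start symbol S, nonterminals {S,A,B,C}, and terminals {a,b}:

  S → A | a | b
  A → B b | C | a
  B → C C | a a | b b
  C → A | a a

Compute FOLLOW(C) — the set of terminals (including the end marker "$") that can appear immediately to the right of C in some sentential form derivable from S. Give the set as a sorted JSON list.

FIRST iteration:
round 1:
  A via A→a: +{a}
  B via B→a a: +{a}
  B via B→b b: +{b}
  C via C→A: +{a}
  S via S→A: +{a}
  S via S→b: +{b}
  S: {a,b}  A: {a}  B: {a,b}  C: {a}
round 2:
  A via A→B b: +{b}
  C via C→A: +{b}
  S: {a,b}  A: {a,b}  B: {a,b}  C: {a,b}
round 3: — fixpoint
  S: {a,b}  A: {a,b}  B: {a,b}  C: {a,b}

Compute FOLLOW by fixpoint:
seed FOLLOW(S) with $
pass 1:
  A→B b: FOLLOW(B) ⊇ FIRST(b) = {b}; new: +{b}
  B→C C: FOLLOW(C) ⊇ FIRST(C) = {a,b}; new: +{a,b}
  C→A: FOLLOW(A) ⊇ FOLLOW(C) ⊇ {a,b}; new: +{a,b}
  S→A: FOLLOW(A) ⊇ FOLLOW(S) ⊇ {$}; new: +{$}
  FOLLOW[S]={$}  FOLLOW[A]={$,a,b}  FOLLOW[B]={b}  FOLLOW[C]={a,b}
pass 2:
  A→C: FOLLOW(C) ⊇ FOLLOW(A) ⊇ {$,a,b}; new: +{$}
  FOLLOW[S]={$}  FOLLOW[A]={$,a,b}  FOLLOW[B]={b}  FOLLOW[C]={$,a,b}
pass 3: done
  FOLLOW[S]={$}  FOLLOW[A]={$,a,b}  FOLLOW[B]={b}  FOLLOW[C]={$,a,b}

FOLLOW(C) = ["$", "a", "b"]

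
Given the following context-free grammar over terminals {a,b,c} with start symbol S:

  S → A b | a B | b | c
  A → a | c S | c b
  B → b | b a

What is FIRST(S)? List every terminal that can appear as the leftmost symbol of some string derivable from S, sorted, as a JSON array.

FIRST sets, iterate to fixpoint:
iter 1:
  A via A→a: +{a}
  A via A→c S: +{c}
  B via B→b: +{b}
  S via S→A b: +{a,c}
  S via S→b: +{b}
  FIRST(S)={a,b,c}  FIRST(A)={a,c}  FIRST(B)={b}
iter 2: (stable)
  FIRST(S)={a,b,c}  FIRST(A)={a,c}  FIRST(B)={b}

FIRST(S) = ["a", "b", "c"]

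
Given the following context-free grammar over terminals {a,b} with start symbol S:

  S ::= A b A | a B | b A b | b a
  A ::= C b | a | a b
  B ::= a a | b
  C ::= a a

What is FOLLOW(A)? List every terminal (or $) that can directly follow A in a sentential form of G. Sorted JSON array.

FIRST iteration:
round 1:
  A via A→a: +{a}
  B via B→a a: +{a}
  B via B→b: +{b}
  C via C→a a: +{a}
  S via S→A b A: +{a}
  S via S→b A b: +{b}
  S: {a,b}  A: {a}  B: {a,b}  C: {a}
round 2: (no change)
  S: {a,b}  A: {a}  B: {a,b}  C: {a}

FOLLOW iteration:
FOLLOW(S) := {$}
iter 1:
  A→C b: FOLLOW(C) ⊇ FIRST(b) = {b}; new: +{b}
  S→A b A: FOLLOW(A) ⊇ FIRST(b) = {b}; new: +{b}
  S→A b A: FOLLOW(A) ⊇ FOLLOW(S) ⊇ {$}; new: +{$}
  S→a B: FOLLOW(B) ⊇ FOLLOW(S) ⊇ {$}; new: +{$}
  FOLLOW(S)={$}  FOLLOW(A)={$,b}  FOLLOW(B)={$}  FOLLOW(C)={b}
iter 2: (stable)
  FOLLOW(S)={$}  FOLLOW(A)={$,b}  FOLLOW(B)={$}  FOLLOW(C)={b}

FOLLOW(A) = ["$", "b"]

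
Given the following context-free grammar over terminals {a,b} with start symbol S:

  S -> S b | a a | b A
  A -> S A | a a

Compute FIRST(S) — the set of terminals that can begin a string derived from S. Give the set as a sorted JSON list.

FIRST sets, iterate to fixpoint:
[1]
  A via A→a a: +{a}
  S via S→a a: +{a}
  S via S→b A: +{b}
  S: {a,b}  A: {a}
[2]
  A via A→S A: +{b}
  S: {a,b}  A: {a,b}
[3] — fixpoint
  S: {a,b}  A: {a,b}

FIRST(S) = ["a", "b"]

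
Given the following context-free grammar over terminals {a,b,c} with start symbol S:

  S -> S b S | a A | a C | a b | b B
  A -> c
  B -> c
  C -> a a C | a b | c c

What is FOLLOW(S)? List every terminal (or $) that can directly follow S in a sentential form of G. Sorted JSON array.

FIRST sets, iterate to fixpoint:
iter 1:
  A via A→c: +{c}
  B via B→c: +{c}
  C via C→a a C: +{a}
  C via C→c c: +{c}
  S via S→a A: +{a}
  S via S→b B: +{b}
  S: {a,b}  A: {c}  B: {c}  C: {a,c}
iter 2: — fixpoint
  S: {a,b}  A: {c}  B: {c}  C: {a,c}

Compute FOLLOW by fixpoint:
initialize: $ ∈ FOLLOW(S)
round 1:
  S→S b S: FOLLOW(S) ⊇ FIRST(b) = {b}; new: +{b}
  S→a A: FOLLOW(A) ⊇ FOLLOW(S) ⊇ {$,b}; new: +{$,b}
  S→a C: FOLLOW(C) ⊇ FOLLOW(S) ⊇ {$,b}; new: +{$,b}
  S→b B: FOLLOW(B) ⊇ FOLLOW(S) ⊇ {$,b}; new: +{$,b}
  S: {$,b}  A: {$,b}  B: {$,b}  C: {$,b}
round 2: (stable)
  S: {$,b}  A: {$,b}  B: {$,b}  C: {$,b}

FOLLOW(S) = ["$", "b"]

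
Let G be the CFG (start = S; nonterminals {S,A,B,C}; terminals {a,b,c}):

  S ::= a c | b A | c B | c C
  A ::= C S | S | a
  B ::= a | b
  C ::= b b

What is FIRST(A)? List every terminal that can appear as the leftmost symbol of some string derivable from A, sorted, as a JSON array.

FIRST sets, iterate to fixpoint:
round 1:
  A via A→a: +{a}
  B via B→a: +{a}
  B via B→b: +{b}
  C via C→b b: +{b}
  S via S→a c: +{a}
  S via S→b A: +{b}
  S via S→c B: +{c}
  FIRST[S]={a,b,c}  FIRST[A]={a}  FIRST[B]={a,b}  FIRST[C]={b}
round 2:
  A via A→C S: +{b}
  A via A→S: +{c}
  FIRST[S]={a,b,c}  FIRST[A]={a,b,c}  FIRST[B]={a,b}  FIRST[C]={b}
round 3: (no change)
  FIRST[S]={a,b,c}  FIRST[A]={a,b,c}  FIRST[B]={a,b}  FIRST[C]={b}

FIRST(A) = ["a", "b", "c"]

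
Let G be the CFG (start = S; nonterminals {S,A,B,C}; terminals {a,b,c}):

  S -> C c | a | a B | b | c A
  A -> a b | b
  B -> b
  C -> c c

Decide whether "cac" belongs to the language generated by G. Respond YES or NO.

Convert to CNF:
  S -> C T2 | T0 B | T2 A | a | b
  A -> T0 T1 | b
  B -> b
  C -> T2 T2
  T0 -> a
  T1 -> b
  T2 -> c

CYK table (by increasing span):
  cell(0,0) c: {T2}  orig:{}
  cell(1,1) a: {S,T0}  orig:{S}
  cell(2,2) c: {T2}  orig:{}
  cell(0,1) ca: ∅
  cell(1,2) ac: ∅
  cell(0,2) cac: ∅

S ∉ T[0,2] ⇒ NO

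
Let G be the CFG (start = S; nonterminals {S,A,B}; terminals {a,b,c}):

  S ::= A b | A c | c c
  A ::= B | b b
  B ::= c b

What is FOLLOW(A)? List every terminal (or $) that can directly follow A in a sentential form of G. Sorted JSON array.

Compute FIRST by fixpoint:
pass 1:
  A via A→b b: +{b}
  B via B→c b: +{c}
  S via S→A b: +{b}
  S via S→c c: +{c}
  FIRST(S)={b,c}  FIRST(A)={b}  FIRST(B)={c}
pass 2:
  A via A→B: +{c}
  FIRST(S)={b,c}  FIRST(A)={b,c}  FIRST(B)={c}
pass 3: — fixpoint
  FIRST(S)={b,c}  FIRST(A)={b,c}  FIRST(B)={c}

FOLLOW sets:
seed FOLLOW(S) with $
pass 1:
  S→A b: FOLLOW(A) ⊇ FIRST(b) = {b}; new: +{b}
  S→A c: FOLLOW(A) ⊇ FIRST(c) = {c}; new: +{c}
  S: {$}  A: {b,c}  B: {}
pass 2:
  A→B: FOLLOW(B) ⊇ FOLLOW(A) ⊇ {b,c}; new: +{b,c}
  S: {$}  A: {b,c}  B: {b,c}
pass 3: (stable)
  S: {$}  A: {b,c}  B: {b,c}

FOLLOW(A) = ["b", "c"]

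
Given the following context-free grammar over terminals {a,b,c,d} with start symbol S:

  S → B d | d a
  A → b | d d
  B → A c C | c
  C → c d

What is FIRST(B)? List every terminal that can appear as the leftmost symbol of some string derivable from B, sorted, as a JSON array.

FIRST sets, iterate to fixpoint:
[1]
  A via A→b: +{b}
  A via A→d d: +{d}
  B via B→A c C: +{b,d}
  B via B→c: +{c}
  C via C→c d: +{c}
  S via S→B d: +{b,c,d}
  FIRST[S]={b,c,d}  FIRST[A]={b,d}  FIRST[B]={b,c,d}  FIRST[C]={c}
[2] — fixpoint
  FIRST[S]={b,c,d}  FIRST[A]={b,d}  FIRST[B]={b,c,d}  FIRST[C]={c}

FIRST(B) = ["b", "c", "d"]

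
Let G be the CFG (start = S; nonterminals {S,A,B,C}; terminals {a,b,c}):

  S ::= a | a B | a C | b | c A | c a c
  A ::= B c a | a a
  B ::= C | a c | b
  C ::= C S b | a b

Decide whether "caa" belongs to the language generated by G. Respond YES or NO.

Convert to CNF:
  S -> T0 A | T0 X6 | T1 B | T1 C | a | b
  A -> B X3 | T1 T1
  B -> C X4 | T1 T0 | T1 T2 | b
  C -> C X5 | T1 T2
  T0 -> c
  T1 -> a
  T2 -> b
  X3 -> T0 T1
  X4 -> S T2
  X5 -> S T2
  X6 -> T1 T0

Fill CYK table bottom-up:
  cell(0,0) c: {T0}  orig:{}
  cell(1,1) a: {S,T1}  orig:{S}
  cell(2,2) a: {S,T1}  orig:{S}
  cell(0,1) ca: {X3}  orig:{}
  cell(1,2) aa: {A}
  cell(0,2) caa: {S}

S ∈ T[0,2] ⇒ YES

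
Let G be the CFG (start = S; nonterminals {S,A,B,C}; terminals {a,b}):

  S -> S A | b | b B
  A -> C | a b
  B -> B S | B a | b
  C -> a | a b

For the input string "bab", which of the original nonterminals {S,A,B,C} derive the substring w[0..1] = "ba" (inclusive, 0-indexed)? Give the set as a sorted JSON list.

CNF form of G:
  S -> S A | T1 B | b
  A -> T0 T1 | a
  B -> B S | B T0 | b
  C -> T0 T1 | a
  T0 -> a
  T1 -> b

Fill CYK table bottom-up, restricted to cells inside w[0..1]:
  [0..0]={B,S,T1}  "b"  orig:{B,S}
  [1..1]={A,C,T0}  "a"  orig:{A,C}
  [0..1]={B,S}  "ba"

Original NTs in T[0,1] deriving "ba": ["B", "S"]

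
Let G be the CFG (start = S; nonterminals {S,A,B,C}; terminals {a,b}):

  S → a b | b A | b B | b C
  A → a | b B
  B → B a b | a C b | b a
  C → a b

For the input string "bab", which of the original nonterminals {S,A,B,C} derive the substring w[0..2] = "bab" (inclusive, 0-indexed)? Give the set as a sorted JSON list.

Convert to CNF:
  S -> T0 A | T0 B | T0 C | T1 T0
  A -> T0 B | a
  B -> B X2 | T0 T1 | T1 X3
  C -> T1 T0
  T0 -> b
  T1 -> a
  X2 -> T1 T0
  X3 -> C T0

CYK fill, restricted to cells inside w[0..2]:
  cell(0,0) b: {T0}  orig:{}
  cell(1,1) a: {A,T1}  orig:{A}
  cell(2,2) b: {T0}  orig:{}
  cell(0,1) ba: {B,S}
  cell(1,2) ab: {C,S,X2}  orig:{C,S}
  cell(0,2) bab: {S}

Original NTs in T[0,2] deriving "bab": ["S"]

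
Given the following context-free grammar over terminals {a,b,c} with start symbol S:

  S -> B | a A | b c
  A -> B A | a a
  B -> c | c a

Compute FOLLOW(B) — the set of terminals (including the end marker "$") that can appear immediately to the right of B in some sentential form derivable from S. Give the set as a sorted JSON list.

Compute FIRST by fixpoint:
round 1:
  A via A→a a: +{a}
  B via B→c: +{c}
  S via S→B: +{c}
  S via S→a A: +{a}
  S via S→b c: +{b}
  S: {a,b,c}  A: {a}  B: {c}
round 2:
  A via A→B A: +{c}
  S: {a,b,c}  A: {a,c}  B: {c}
round 3: (stable)
  S: {a,b,c}  A: {a,c}  B: {c}

FOLLOW sets:
initialize: $ ∈ FOLLOW(S)
iter 1:
  A→B A: FOLLOW(B) ⊇ FIRST(A) = {a,c}; new: +{a,c}
  S→B: FOLLOW(B) ⊇ FOLLOW(S) ⊇ {$}; new: +{$}
  S→a A: FOLLOW(A) ⊇ FOLLOW(S) ⊇ {$}; new: +{$}
  FOLLOW[S]={$}  FOLLOW[A]={$}  FOLLOW[B]={$,a,c}
iter 2: — fixpoint
  FOLLOW[S]={$}  FOLLOW[A]={$}  FOLLOW[B]={$,a,c}

FOLLOW(B) = ["$", "a", "c"]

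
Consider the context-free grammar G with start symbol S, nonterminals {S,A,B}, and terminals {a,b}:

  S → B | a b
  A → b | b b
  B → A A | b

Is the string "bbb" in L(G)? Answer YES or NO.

CNF form of G:
  S -> A A | T1 T0 | b
  A -> T0 T0 | b
  B -> A A | b
  T0 -> b
  T1 -> a

CYK fill:
  cell(0,0) b: {A,B,S,T0}  orig:{A,B,S}
  cell(1,1) b: {A,B,S,T0}  orig:{A,B,S}
  cell(2,2) b: {A,B,S,T0}  orig:{A,B,S}
  cell(0,1) bb: {A,B,S}
  cell(1,2) bb: {A,B,S}
  cell(0,2) bbb: {B,S}

S ∈ T[0,2] ⇒ YES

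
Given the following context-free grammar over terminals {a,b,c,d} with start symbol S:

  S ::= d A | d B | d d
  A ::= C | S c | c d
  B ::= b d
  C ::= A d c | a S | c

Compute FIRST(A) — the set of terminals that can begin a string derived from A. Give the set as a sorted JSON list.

FIRST sets, iterate to fixpoint:
round 1:
  A via A→c d: +{c}
  B via B→b d: +{b}
  C via C→A d c: +{c}
  C via C→a S: +{a}
  S via S→d A: +{d}
  FIRST[S]={d}  FIRST[A]={c}  FIRST[B]={b}  FIRST[C]={a,c}
round 2:
  A via A→C: +{a}
  A via A→S c: +{d}
  C via C→A d c: +{d}
  FIRST[S]={d}  FIRST[A]={a,c,d}  FIRST[B]={b}  FIRST[C]={a,c,d}
round 3: (no change)
  FIRST[S]={d}  FIRST[A]={a,c,d}  FIRST[B]={b}  FIRST[C]={a,c,d}

FIRST(A) = ["a", "c", "d"]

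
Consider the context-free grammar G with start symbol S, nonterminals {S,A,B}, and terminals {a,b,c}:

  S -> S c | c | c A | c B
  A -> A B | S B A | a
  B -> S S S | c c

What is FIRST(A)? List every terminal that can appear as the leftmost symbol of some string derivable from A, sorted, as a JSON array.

FIRST iteration:
[1]
  A via A→a: +{a}
  B via B→c c: +{c}
  S via S→c: +{c}
  FIRST[S]={c}  FIRST[A]={a}  FIRST[B]={c}
[2]
  A via A→S B A: +{c}
  FIRST[S]={c}  FIRST[A]={a,c}  FIRST[B]={c}
[3] — fixpoint
  FIRST[S]={c}  FIRST[A]={a,c}  FIRST[B]={c}

FIRST(A) = ["a", "c"]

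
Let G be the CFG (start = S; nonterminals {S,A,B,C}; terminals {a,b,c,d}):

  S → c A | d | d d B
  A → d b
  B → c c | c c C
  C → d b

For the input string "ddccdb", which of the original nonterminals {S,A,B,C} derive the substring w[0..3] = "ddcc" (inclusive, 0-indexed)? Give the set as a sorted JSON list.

Convert to CNF:
  S -> T0 X4 | T2 A | d
  A -> T0 T1
  B -> T2 T2 | T2 X3
  C -> T0 T1
  T0 -> d
  T1 -> b
  T2 -> c
  X3 -> T2 C
  X4 -> T0 B

Fill CYK table bottom-up — only the sub-triangle for w[0..3]:
  cell(0,0) d: {S,T0}  orig:{S}
  cell(1,1) d: {S,T0}  orig:{S}
  cell(2,2) c: {T2}  orig:{}
  cell(3,3) c: {T2}  orig:{}
  cell(0,1) dd: ∅
  cell(1,2) dc: ∅
  cell(2,3) cc: {B}
  cell(0,2) ddc: ∅
  cell(1,3) dcc: {X4}  orig:{}
  cell(0,3) ddcc: {S}

Original NTs in T[0,3] deriving "ddcc": ["S"]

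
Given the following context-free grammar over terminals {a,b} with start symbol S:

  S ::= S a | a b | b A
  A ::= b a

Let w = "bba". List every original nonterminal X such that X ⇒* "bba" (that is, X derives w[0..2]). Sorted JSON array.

Convert to CNF:
  S -> S T1 | T0 A | T1 T0
  A -> T0 T1
  T0 -> b
  T1 -> a

Fill CYK table bottom-up, restricted to cells inside w[0..2]:
  cell(0,0) b: {T0}  orig:{}
  cell(1,1) b: {T0}  orig:{}
  cell(2,2) a: {T1}  orig:{}
  cell(0,1) bb: ∅
  cell(1,2) ba: {A}
  cell(0,2) bba: {S}

Original NTs in T[0,2] deriving "bba": ["S"]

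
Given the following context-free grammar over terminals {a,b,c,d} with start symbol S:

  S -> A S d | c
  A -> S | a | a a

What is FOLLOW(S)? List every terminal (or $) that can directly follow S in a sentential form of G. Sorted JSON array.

FIRST sets, iterate to fixpoint:
[1]
  A via A→a: +{a}
  S via S→A S d: +{a}
  S via S→c: +{c}
  FIRST[S]={a,c}  FIRST[A]={a}
[2]
  A via A→S: +{c}
  FIRST[S]={a,c}  FIRST[A]={a,c}
[3] (stable)
  FIRST[S]={a,c}  FIRST[A]={a,c}

FOLLOW iteration:
initialize: $ ∈ FOLLOW(S)
pass 1:
  S→A S d: FOLLOW(A) ⊇ FIRST(S) = {a,c}; new: +{a,c}
  S→A S d: FOLLOW(S) ⊇ FIRST(d) = {d}; new: +{d}
  FOLLOW[S]={$,d}  FOLLOW[A]={a,c}
pass 2:
  A→S: FOLLOW(S) ⊇ FOLLOW(A) ⊇ {a,c}; new: +{a,c}
  FOLLOW[S]={$,a,c,d}  FOLLOW[A]={a,c}
pass 3: (no change)
  FOLLOW[S]={$,a,c,d}  FOLLOW[A]={a,c}

FOLLOW(S) = ["$", "a", "c", "d"]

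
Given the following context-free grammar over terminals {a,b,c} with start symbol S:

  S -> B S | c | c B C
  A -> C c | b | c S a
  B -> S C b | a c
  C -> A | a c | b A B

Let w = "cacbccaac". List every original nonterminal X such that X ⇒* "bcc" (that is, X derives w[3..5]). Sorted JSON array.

CNF form of G:
  S -> B S | T0 X7 | c
  A -> C T0 | T0 X3 | b
  B -> S X4 | T1 T0
  C -> C T0 | T0 X6 | T1 T0 | T2 X5 | b
  T0 -> c
  T1 -> a
  T2 -> b
  X3 -> S T1
  X4 -> C T2
  X5 -> A B
  X6 -> S T1
  X7 -> B C

Fill CYK table bottom-up — only the sub-triangle for w[3..5]:
  T[3,3] 'b' = {A,C,T2}  orig:{A,C}
  T[4,4] 'c' = {S,T0}  orig:{S}
  T[5,5] 'c' = {S,T0}  orig:{S}
  T[3,4] 'bc' = {A,C}
  T[4,5] 'cc' = ∅
  T[3,5] 'bcc' = {A,C}

Original NTs in T[3,5] deriving "bcc": ["A", "C"]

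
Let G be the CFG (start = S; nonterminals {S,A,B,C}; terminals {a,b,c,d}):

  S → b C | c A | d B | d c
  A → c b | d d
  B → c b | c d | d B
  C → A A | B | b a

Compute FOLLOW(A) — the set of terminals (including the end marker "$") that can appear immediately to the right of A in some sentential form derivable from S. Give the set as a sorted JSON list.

Compute FIRST by fixpoint:
iter 1:
  A via A→c b: +{c}
  A via A→d d: +{d}
  B via B→c b: +{c}
  B via B→d B: +{d}
  C via C→A A: +{c,d}
  C via C→b a: +{b}
  S via S→b C: +{b}
  S via S→c A: +{c}
  S via S→d B: +{d}
  S: {b,c,d}  A: {c,d}  B: {c,d}  C: {b,c,d}
iter 2: — fixpoint
  S: {b,c,d}  A: {c,d}  B: {c,d}  C: {b,c,d}

FOLLOW sets:
initialize: $ ∈ FOLLOW(S)
pass 1:
  C→A A: FOLLOW(A) ⊇ FIRST(A) = {c,d}; new: +{c,d}
  S→b C: FOLLOW(C) ⊇ FOLLOW(S) ⊇ {$}; new: +{$}
  S→c A: FOLLOW(A) ⊇ FOLLOW(S) ⊇ {$}; new: +{$}
  S→d B: FOLLOW(B) ⊇ FOLLOW(S) ⊇ {$}; new: +{$}
  FOLLOW[S]={$}  FOLLOW[A]={$,c,d}  FOLLOW[B]={$}  FOLLOW[C]={$}
pass 2: done
  FOLLOW[S]={$}  FOLLOW[A]={$,c,d}  FOLLOW[B]={$}  FOLLOW[C]={$}

FOLLOW(A) = ["$", "c", "d"]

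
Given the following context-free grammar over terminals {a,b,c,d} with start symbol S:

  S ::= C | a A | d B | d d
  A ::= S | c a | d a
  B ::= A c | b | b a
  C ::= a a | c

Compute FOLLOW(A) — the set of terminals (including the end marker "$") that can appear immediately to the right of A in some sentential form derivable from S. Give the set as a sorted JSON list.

FIRST iteration:
[1]
  A via A→c a: +{c}
  A via A→d a: +{d}
  B via B→A c: +{c,d}
  B via B→b: +{b}
  C via C→a a: +{a}
  C via C→c: +{c}
  S via S→C: +{a,c}
  S via S→d B: +{d}
  FIRST[S]={a,c,d}  FIRST[A]={c,d}  FIRST[B]={b,c,d}  FIRST[C]={a,c}
[2]
  A via A→S: +{a}
  B via B→A c: +{a}
  FIRST[S]={a,c,d}  FIRST[A]={a,c,d}  FIRST[B]={a,b,c,d}  FIRST[C]={a,c}
[3] (stable)
  FIRST[S]={a,c,d}  FIRST[A]={a,c,d}  FIRST[B]={a,b,c,d}  FIRST[C]={a,c}

FOLLOW iteration:
initialize: $ ∈ FOLLOW(S)
[1]
  B→A c: FOLLOW(A) ⊇ FIRST(c) = {c}; new: +{c}
  S→C: FOLLOW(C) ⊇ FOLLOW(S) ⊇ {$}; new: +{$}
  S→a A: FOLLOW(A) ⊇ FOLLOW(S) ⊇ {$}; new: +{$}
  S→d B: FOLLOW(B) ⊇ FOLLOW(S) ⊇ {$}; new: +{$}
  FOLLOW[S]={$}  FOLLOW[A]={$,c}  FOLLOW[B]={$}  FOLLOW[C]={$}
[2]
  A→S: FOLLOW(S) ⊇ FOLLOW(A) ⊇ {$,c}; new: +{c}
  S→C: FOLLOW(C) ⊇ FOLLOW(S) ⊇ {$,c}; new: +{c}
  S→d B: FOLLOW(B) ⊇ FOLLOW(S) ⊇ {$,c}; new: +{c}
  FOLLOW[S]={$,c}  FOLLOW[A]={$,c}  FOLLOW[B]={$,c}  FOLLOW[C]={$,c}
[3] done
  FOLLOW[S]={$,c}  FOLLOW[A]={$,c}  FOLLOW[B]={$,c}  FOLLOW[C]={$,c}

FOLLOW(A) = ["$", "c"]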